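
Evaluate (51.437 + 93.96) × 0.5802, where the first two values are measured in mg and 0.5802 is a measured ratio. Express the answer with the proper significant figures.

84.36 mg

51.437 mg + 93.96 mg = 145.397 mg; the sum is limited to 2 decimal places (5 s.f.).
Carrying full precision, 145.397 × 0.5802 = 84.3593394 mg; 0.5802 has 4 s.f., so the result keeps min(5, 4) = 4 s.f.
Rounded to 4 significant figures: 84.36 mg.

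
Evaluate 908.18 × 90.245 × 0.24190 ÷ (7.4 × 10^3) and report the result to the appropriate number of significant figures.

908.18 × 90.245 × 0.24190 ÷ (7.4 × 10^3) = 2.67916358403…
Multiplication/division keeps the fewest significant figures: 908.18 → 5 s.f., 90.245 → 5 s.f., 0.24190 → 5 s.f., 7.4 × 10^3 → 2 s.f.; limit is 2.
Rounded to 2 significant figures: 2.7.

2.7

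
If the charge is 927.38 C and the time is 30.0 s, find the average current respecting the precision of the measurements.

30.9 A

average current = 927.38 C ÷ 30.0 s = 30.9126666667… A.
927.38 has 5 significant figures; 30.0 has 3.
Division/multiplication keeps the fewest: 3 significant figures.
Rounded: 30.9 A.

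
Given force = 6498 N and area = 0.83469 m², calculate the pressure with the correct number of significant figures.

7.785 × 10³ Pa

pressure = 6498 N ÷ 0.83469 m² = 7784.92614024… Pa.
6498 has 4 significant figures; 0.83469 has 5.
Division/multiplication keeps the fewest: 4 significant figures.
Rounded: 7.785 × 10³ Pa.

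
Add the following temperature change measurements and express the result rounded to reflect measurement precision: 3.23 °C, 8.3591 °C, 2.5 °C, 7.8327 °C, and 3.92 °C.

3.23 °C + 8.3591 °C + 2.5 °C + 7.8327 °C + 3.92 °C = 25.8418 °C.
Addition/subtraction keeps the fewest decimal places: 3.23 → 2 decimal places, 8.3591 → 4 decimal places, 2.5 → 1 decimal place, 7.8327 → 4 decimal places, 3.92 → 2 decimal places; limit is 1.
Rounded to 1 decimal place: 25.8 °C.

25.8 °C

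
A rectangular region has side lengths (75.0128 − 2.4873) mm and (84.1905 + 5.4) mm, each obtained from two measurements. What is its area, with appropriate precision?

6.50 × 10^3 mm²

75.0128 − 2.4873 = 72.5255, limited to 4 d.p. → 6 s.f.; 84.1905 + 5.4 = 89.5905, limited to 1 d.p. → 3 s.f.
Carrying full precision, 72.5255 × 89.5905 = 6497.59580775; keep min(6, 3) = 3 s.f.
Rounded to 3 significant figures: 6.50 × 10^3 mm².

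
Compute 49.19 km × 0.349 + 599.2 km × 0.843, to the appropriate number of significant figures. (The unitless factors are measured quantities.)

49.19 × 0.349 = 17.16731 → 17.2 km (3 s.f., last digit at the 10^-1 place).
599.2 × 0.843 = 505.1256 → 505 km (3 s.f., last digit at the 10^0 place).
Sum: 522.29291 km; keep the coarser place, 10^0.
Result: 522 km.

522 km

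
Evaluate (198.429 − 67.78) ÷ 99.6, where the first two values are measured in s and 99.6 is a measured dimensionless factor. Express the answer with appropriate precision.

1.31 s

198.429 s − 67.78 s = 130.649 s; the difference is limited to 2 decimal places (5 s.f.).
Carrying full precision, 130.649 ÷ 99.6 = 1.31173694779… s; 99.6 has 3 s.f., so the result keeps min(5, 3) = 3 s.f.
Rounded to 3 significant figures: 1.31 s.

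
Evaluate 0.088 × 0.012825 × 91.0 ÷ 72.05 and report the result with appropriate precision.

0.088 × 0.012825 × 91.0 ÷ 72.05 = 0.0014254351145…
Multiplication/division keeps the fewest significant figures: 0.088 → 2 s.f., 0.012825 → 5 s.f., 91.0 → 3 s.f., 72.05 → 4 s.f.; limit is 2.
Rounded to 2 significant figures: 0.0014.

0.0014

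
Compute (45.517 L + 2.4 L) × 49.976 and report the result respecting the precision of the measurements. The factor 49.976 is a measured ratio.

2.39 × 10³ L

45.517 L + 2.4 L = 47.917 L; the sum is limited to 1 decimal place (3 s.f.).
Carrying full precision, 47.917 × 49.976 = 2394.699992 L; 49.976 has 5 s.f., so the result keeps min(3, 5) = 3 s.f.
Rounded to 3 significant figures: 2.39 × 10³ L.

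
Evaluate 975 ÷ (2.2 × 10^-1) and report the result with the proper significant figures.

975 ÷ (2.2 × 10^-1) = 4431.81818182…
Multiplication/division keeps the fewest significant figures: 975 → 3 s.f., 2.2 × 10^-1 → 2 s.f.; limit is 2.
Rounded to 2 significant figures: 4.4 × 10^3.

4.4 × 10^3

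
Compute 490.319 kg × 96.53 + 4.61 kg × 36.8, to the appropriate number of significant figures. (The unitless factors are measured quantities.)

4.750 × 10^4 kg

490.319 × 96.53 = 47330.49307 → 4.733 × 10^4 kg (4 s.f., last digit at the 10^1 place).
4.61 × 36.8 = 169.648 → 170. kg (3 s.f., last digit at the 10^0 place).
Sum: 47500.14107 kg; keep the coarser place, 10^1.
Result: 4.750 × 10^4 kg.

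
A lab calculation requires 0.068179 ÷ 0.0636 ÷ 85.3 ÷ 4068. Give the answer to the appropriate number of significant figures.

3.09 × 10⁻⁶

0.068179 ÷ 0.0636 ÷ 85.3 ÷ 4068 = 0.00000308932455221…
Multiplication/division keeps the fewest significant figures: 0.068179 → 5 s.f., 0.0636 → 3 s.f., 85.3 → 3 s.f., 4068 → 4 s.f.; limit is 3.
Rounded to 3 significant figures: 3.09 × 10⁻⁶.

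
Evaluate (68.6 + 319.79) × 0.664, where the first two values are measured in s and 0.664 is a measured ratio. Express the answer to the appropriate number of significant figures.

258 s

68.6 s + 319.79 s = 388.39 s; the sum is limited to 1 decimal place (4 s.f.).
Carrying full precision, 388.39 × 0.664 = 257.89096 s; 0.664 has 3 s.f., so the result keeps min(4, 3) = 3 s.f.
Rounded to 3 significant figures: 258 s.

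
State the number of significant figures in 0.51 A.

0.51: leading zeros are not significant.

2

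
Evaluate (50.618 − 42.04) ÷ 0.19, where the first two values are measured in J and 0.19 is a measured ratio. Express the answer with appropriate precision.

50.618 J − 42.04 J = 8.578 J; the difference is limited to 2 decimal places (3 s.f.).
Carrying full precision, 8.578 ÷ 0.19 = 45.1473684211… J; 0.19 has 2 s.f., so the result keeps min(3, 2) = 2 s.f.
Rounded to 2 significant figures: 45 J.

45 J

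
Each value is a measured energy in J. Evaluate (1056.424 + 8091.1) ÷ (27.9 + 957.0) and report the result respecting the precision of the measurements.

1056.424 + 8091.1 = 9147.524, limited to 1 d.p. → 5 s.f.; 27.9 + 957.0 = 984.9, limited to 1 d.p. → 4 s.f.
Carrying full precision, 9147.524 ÷ 984.9 = 9.28776931668…; keep min(5, 4) = 4 s.f.
Rounded to 4 significant figures: 9.288.

9.288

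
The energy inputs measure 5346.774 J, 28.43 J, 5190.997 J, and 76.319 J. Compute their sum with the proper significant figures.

5346.774 J + 28.43 J + 5190.997 J + 76.319 J = 10642.520 J.
Addition/subtraction keeps the fewest decimal places: 5346.774 → 3 decimal places, 28.43 → 2 decimal places, 5190.997 → 3 decimal places, 76.319 → 3 decimal places; limit is 2.
Rounded to 2 decimal places: 10642.52 J.

10642.52 J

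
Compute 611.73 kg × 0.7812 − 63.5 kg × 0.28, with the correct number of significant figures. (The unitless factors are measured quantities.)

611.73 × 0.7812 = 477.883476 → 477.9 kg (4 s.f., last digit at the 10^-1 place).
63.5 × 0.28 = 17.78 → 18 kg (2 s.f., last digit at the 10^0 place).
Difference: 460.103476 kg; keep the coarser place, 10^0.
Result: 460. kg.

460. kg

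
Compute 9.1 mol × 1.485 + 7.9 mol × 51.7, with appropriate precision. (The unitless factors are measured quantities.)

4.2 × 10² mol

9.1 × 1.485 = 13.5135 → 14 mol (2 s.f., last digit at the 10^0 place).
7.9 × 51.7 = 408.43 → 4.1 × 10² mol (2 s.f., last digit at the 10^1 place).
Sum: 421.9435 mol; keep the coarser place, 10^1.
Result: 4.2 × 10² mol.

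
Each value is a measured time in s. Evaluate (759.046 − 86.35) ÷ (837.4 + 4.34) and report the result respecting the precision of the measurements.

0.7992

759.046 − 86.35 = 672.696, limited to 2 d.p. → 5 s.f.; 837.4 + 4.34 = 841.74, limited to 1 d.p. → 4 s.f.
Carrying full precision, 672.696 ÷ 841.74 = 0.79917314135…; keep min(5, 4) = 4 s.f.
Rounded to 4 significant figures: 0.7992.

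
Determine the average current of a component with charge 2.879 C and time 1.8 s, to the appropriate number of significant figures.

average current = 2.879 C ÷ 1.8 s = 1.59944444444… A.
2.879 has 4 significant figures; 1.8 has 2.
Division/multiplication keeps the fewest: 2 significant figures.
Rounded: 1.6 A.

1.6 A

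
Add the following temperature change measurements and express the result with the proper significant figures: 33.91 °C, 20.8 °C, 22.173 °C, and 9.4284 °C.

86.3 °C

33.91 °C + 20.8 °C + 22.173 °C + 9.4284 °C = 86.3114 °C.
Addition/subtraction keeps the fewest decimal places: 33.91 → 2 decimal places, 20.8 → 1 decimal place, 22.173 → 3 decimal places, 9.4284 → 4 decimal places; limit is 1.
Rounded to 1 decimal place: 86.3 °C.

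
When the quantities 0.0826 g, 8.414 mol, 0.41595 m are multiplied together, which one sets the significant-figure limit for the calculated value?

0.0826 g → 3 s.f.; 8.414 mol → 4 s.f.; 0.41595 m → 5 s.f.
The fewest is 3 significant figures, from 0.0826 g.

0.0826 g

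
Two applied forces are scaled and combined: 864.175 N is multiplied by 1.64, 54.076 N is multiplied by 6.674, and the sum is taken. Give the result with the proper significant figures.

864.175 × 1.64 = 1417.247 → 1.42 × 10³ N (3 s.f., last digit at the 10^1 place).
54.076 × 6.674 = 360.903224 → 360.9 N (4 s.f., last digit at the 10^-1 place).
Sum: 1778.150224 N; keep the coarser place, 10^1.
Result: 1.78 × 10³ N.

1.78 × 10³ N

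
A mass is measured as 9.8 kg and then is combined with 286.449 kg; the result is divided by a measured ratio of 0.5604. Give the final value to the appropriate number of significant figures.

5.286 × 10² kg

9.8 kg + 286.449 kg = 296.249 kg; the sum is limited to 1 decimal place (4 s.f.).
Carrying full precision, 296.249 ÷ 0.5604 = 528.63847252… kg; 0.5604 has 4 s.f., so the result keeps min(4, 4) = 4 s.f.
Rounded to 4 significant figures: 5.286 × 10² kg.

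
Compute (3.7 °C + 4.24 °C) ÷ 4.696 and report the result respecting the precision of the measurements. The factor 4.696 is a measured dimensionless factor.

3.7 °C + 4.24 °C = 7.94 °C; the sum is limited to 1 decimal place (2 s.f.).
Carrying full precision, 7.94 ÷ 4.696 = 1.69080068143… °C; 4.696 has 4 s.f., so the result keeps min(2, 4) = 2 s.f.
Rounded to 2 significant figures: 1.7 °C.

1.7 °C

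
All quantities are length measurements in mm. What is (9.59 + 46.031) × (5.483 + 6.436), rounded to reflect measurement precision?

662.9 mm²

9.59 + 46.031 = 55.621, limited to 2 d.p. → 4 s.f.; 5.483 + 6.436 = 11.919, limited to 3 d.p. → 5 s.f.
Carrying full precision, 55.621 × 11.919 = 662.946699; keep min(4, 5) = 4 s.f.
Rounded to 4 significant figures: 662.9 mm².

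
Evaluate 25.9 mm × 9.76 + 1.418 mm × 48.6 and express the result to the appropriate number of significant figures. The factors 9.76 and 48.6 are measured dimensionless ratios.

25.9 × 9.76 = 252.784 → 253 mm (3 s.f., last digit at the 10^0 place).
1.418 × 48.6 = 68.9148 → 68.9 mm (3 s.f., last digit at the 10^-1 place).
Sum: 321.6988 mm; keep the coarser place, 10^0.
Result: 322 mm.

322 mm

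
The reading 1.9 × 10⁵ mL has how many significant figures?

2

1.9 × 10⁵: in scientific notation every digit of the coefficient is significant.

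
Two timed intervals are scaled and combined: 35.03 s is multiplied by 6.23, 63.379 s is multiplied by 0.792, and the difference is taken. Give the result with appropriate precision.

35.03 × 6.23 = 218.2369 → 218 s (3 s.f., last digit at the 10^0 place).
63.379 × 0.792 = 50.196168 → 50.2 s (3 s.f., last digit at the 10^-1 place).
Difference: 168.040732 s; keep the coarser place, 10^0.
Result: 168 s.

168 s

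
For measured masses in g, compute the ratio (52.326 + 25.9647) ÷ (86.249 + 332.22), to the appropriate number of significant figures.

1.8709 × 10^-1

52.326 + 25.9647 = 78.2907, limited to 3 d.p. → 5 s.f.; 86.249 + 332.22 = 418.469, limited to 2 d.p. → 5 s.f.
Carrying full precision, 78.2907 ÷ 418.469 = 0.187088410372…; keep min(5, 5) = 5 s.f.
Rounded to 5 significant figures: 1.8709 × 10^-1.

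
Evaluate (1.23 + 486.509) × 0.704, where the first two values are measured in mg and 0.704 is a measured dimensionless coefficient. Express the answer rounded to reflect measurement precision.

1.23 mg + 486.509 mg = 487.739 mg; the sum is limited to 2 decimal places (5 s.f.).
Carrying full precision, 487.739 × 0.704 = 343.368256 mg; 0.704 has 3 s.f., so the result keeps min(5, 3) = 3 s.f.
Rounded to 3 significant figures: 343 mg.

343 mg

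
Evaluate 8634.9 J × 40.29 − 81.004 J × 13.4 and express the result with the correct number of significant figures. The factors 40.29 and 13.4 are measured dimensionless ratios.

3.468 × 10⁵ J

8634.9 × 40.29 = 347900.121 → 3.479 × 10⁵ J (4 s.f., last digit at the 10^2 place).
81.004 × 13.4 = 1085.4536 → 1.09 × 10³ J (3 s.f., last digit at the 10^1 place).
Difference: 346814.6674 J; keep the coarser place, 10^2.
Result: 3.468 × 10⁵ J.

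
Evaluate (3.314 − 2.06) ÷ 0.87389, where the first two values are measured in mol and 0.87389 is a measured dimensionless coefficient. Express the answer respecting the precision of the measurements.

3.314 mol − 2.06 mol = 1.254 mol; the difference is limited to 2 decimal places (3 s.f.).
Carrying full precision, 1.254 ÷ 0.87389 = 1.43496321047… mol; 0.87389 has 5 s.f., so the result keeps min(3, 5) = 3 s.f.
Rounded to 3 significant figures: 1.43 mol.

1.43 mol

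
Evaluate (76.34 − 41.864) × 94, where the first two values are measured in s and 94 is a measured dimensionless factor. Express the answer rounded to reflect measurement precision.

3.2 × 10^3 s

76.34 s − 41.864 s = 34.476 s; the difference is limited to 2 decimal places (4 s.f.).
Carrying full precision, 34.476 × 94 = 3240.744 s; 94 has 2 s.f., so the result keeps min(4, 2) = 2 s.f.
Rounded to 2 significant figures: 3.2 × 10^3 s.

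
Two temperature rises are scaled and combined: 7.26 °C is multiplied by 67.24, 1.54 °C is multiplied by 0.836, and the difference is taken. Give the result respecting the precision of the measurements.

7.26 × 67.24 = 488.1624 → 4.88 × 10² °C (3 s.f., last digit at the 10^0 place).
1.54 × 0.836 = 1.28744 → 1.29 °C (3 s.f., last digit at the 10^-2 place).
Difference: 486.87496 °C; keep the coarser place, 10^0.
Result: 487 °C.

487 °C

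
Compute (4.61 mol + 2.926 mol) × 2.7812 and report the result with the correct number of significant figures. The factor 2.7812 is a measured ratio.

4.61 mol + 2.926 mol = 7.536 mol; the sum is limited to 2 decimal places (3 s.f.).
Carrying full precision, 7.536 × 2.7812 = 20.9591232 mol; 2.7812 has 5 s.f., so the result keeps min(3, 5) = 3 s.f.
Rounded to 3 significant figures: 21.0 mol.

21.0 mol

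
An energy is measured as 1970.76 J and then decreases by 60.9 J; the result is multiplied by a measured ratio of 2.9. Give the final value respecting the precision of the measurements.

5.5 × 10³ J

1970.76 J − 60.9 J = 1909.86 J; the difference is limited to 1 decimal place (5 s.f.).
Carrying full precision, 1909.86 × 2.9 = 5538.594 J; 2.9 has 2 s.f., so the result keeps min(5, 2) = 2 s.f.
Rounded to 2 significant figures: 5.5 × 10³ J.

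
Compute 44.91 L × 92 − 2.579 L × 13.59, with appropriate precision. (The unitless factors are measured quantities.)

4.1 × 10^3 L

44.91 × 92 = 4131.72 → 4.1 × 10^3 L (2 s.f., last digit at the 10^2 place).
2.579 × 13.59 = 35.04861 → 35.05 L (4 s.f., last digit at the 10^-2 place).
Difference: 4096.67139 L; keep the coarser place, 10^2.
Result: 4.1 × 10^3 L.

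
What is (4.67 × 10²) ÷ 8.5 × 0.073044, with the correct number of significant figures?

(4.67 × 10²) ÷ 8.5 × 0.073044 = 4.01312329412…
Multiplication/division keeps the fewest significant figures: 4.67 × 10² → 3 s.f., 8.5 → 2 s.f., 0.073044 → 5 s.f.; limit is 2.
Rounded to 2 significant figures: 4.0.

4.0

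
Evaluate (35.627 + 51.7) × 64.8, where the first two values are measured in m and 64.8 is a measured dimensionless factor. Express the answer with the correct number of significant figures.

35.627 m + 51.7 m = 87.327 m; the sum is limited to 1 decimal place (3 s.f.).
Carrying full precision, 87.327 × 64.8 = 5658.7896 m; 64.8 has 3 s.f., so the result keeps min(3, 3) = 3 s.f.
Rounded to 3 significant figures: 5.66 × 10^3 m.

5.66 × 10^3 m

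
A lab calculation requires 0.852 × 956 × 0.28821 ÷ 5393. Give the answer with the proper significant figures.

0.0435

0.852 × 956 × 0.28821 ÷ 5393 = 0.0435287416132…
Multiplication/division keeps the fewest significant figures: 0.852 → 3 s.f., 956 → 3 s.f., 0.28821 → 5 s.f., 5393 → 4 s.f.; limit is 3.
Rounded to 3 significant figures: 0.0435.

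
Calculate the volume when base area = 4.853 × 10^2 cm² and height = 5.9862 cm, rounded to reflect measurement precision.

2.905 × 10^3 cm³

volume = 4.853 × 10^2 cm² × 5.9862 cm = 2905.10286 cm³.
4.853 × 10^2 has 4 significant figures; 5.9862 has 5.
Division/multiplication keeps the fewest: 4 significant figures.
Rounded: 2.905 × 10^3 cm³.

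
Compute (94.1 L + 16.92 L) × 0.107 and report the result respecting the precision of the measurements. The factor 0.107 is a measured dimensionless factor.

11.9 L

94.1 L + 16.92 L = 111.02 L; the sum is limited to 1 decimal place (4 s.f.).
Carrying full precision, 111.02 × 0.107 = 11.87914 L; 0.107 has 3 s.f., so the result keeps min(4, 3) = 3 s.f.
Rounded to 3 significant figures: 11.9 L.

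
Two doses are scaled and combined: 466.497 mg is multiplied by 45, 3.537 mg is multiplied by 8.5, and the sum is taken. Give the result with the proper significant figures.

466.497 × 45 = 20992.365 → 2.1 × 10^4 mg (2 s.f., last digit at the 10^3 place).
3.537 × 8.5 = 30.0645 → 30. mg (2 s.f., last digit at the 10^0 place).
Sum: 21022.4295 mg; keep the coarser place, 10^3.
Result: 2.1 × 10^4 mg.

2.1 × 10^4 mg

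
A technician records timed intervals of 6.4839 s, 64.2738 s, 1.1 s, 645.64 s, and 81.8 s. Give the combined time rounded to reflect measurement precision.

6.4839 s + 64.2738 s + 1.1 s + 645.64 s + 81.8 s = 799.2977 s.
Addition/subtraction keeps the fewest decimal places: 6.4839 → 4 decimal places, 64.2738 → 4 decimal places, 1.1 → 1 decimal place, 645.64 → 2 decimal places, 81.8 → 1 decimal place; limit is 1.
Rounded to 1 decimal place: 799.3 s.

799.3 s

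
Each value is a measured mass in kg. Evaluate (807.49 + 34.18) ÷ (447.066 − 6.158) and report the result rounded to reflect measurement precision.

1.9089

807.49 + 34.18 = 841.67, limited to 2 d.p. → 5 s.f.; 447.066 − 6.158 = 440.908, limited to 3 d.p. → 6 s.f.
Carrying full precision, 841.67 ÷ 440.908 = 1.90894699121…; keep min(5, 6) = 5 s.f.
Rounded to 5 significant figures: 1.9089.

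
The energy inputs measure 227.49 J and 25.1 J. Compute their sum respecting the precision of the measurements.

2.526 × 10^2 J

227.49 J + 25.1 J = 252.59 J.
Addition/subtraction keeps the fewest decimal places: 227.49 → 2 decimal places, 25.1 → 1 decimal place; limit is 1.
Rounded to 1 decimal place: 2.526 × 10^2 J.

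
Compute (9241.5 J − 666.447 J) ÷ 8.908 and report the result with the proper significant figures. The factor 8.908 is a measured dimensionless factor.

9241.5 J − 666.447 J = 8575.053 J; the difference is limited to 1 decimal place (5 s.f.).
Carrying full precision, 8575.053 ÷ 8.908 = 962.623821284… J; 8.908 has 4 s.f., so the result keeps min(5, 4) = 4 s.f.
Rounded to 4 significant figures: 962.6 J.

962.6 J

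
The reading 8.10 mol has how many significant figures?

3

8.10: trailing zeros after a decimal point are significant.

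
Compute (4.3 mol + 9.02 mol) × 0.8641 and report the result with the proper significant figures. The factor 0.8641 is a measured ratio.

4.3 mol + 9.02 mol = 13.32 mol; the sum is limited to 1 decimal place (3 s.f.).
Carrying full precision, 13.32 × 0.8641 = 11.509812 mol; 0.8641 has 4 s.f., so the result keeps min(3, 4) = 3 s.f.
Rounded to 3 significant figures: 11.5 mol.

11.5 mol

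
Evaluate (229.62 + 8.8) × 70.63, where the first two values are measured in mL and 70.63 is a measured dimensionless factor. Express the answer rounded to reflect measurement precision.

229.62 mL + 8.8 mL = 238.42 mL; the sum is limited to 1 decimal place (4 s.f.).
Carrying full precision, 238.42 × 70.63 = 16839.6046 mL; 70.63 has 4 s.f., so the result keeps min(4, 4) = 4 s.f.
Rounded to 4 significant figures: 1.684 × 10^4 mL.

1.684 × 10^4 mL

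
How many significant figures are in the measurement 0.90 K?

0.90: leading zeros are not significant; trailing zeros after a decimal point are significant.

2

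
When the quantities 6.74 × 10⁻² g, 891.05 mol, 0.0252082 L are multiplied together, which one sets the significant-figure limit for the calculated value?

6.74 × 10⁻² g → 3 s.f.; 891.05 mol → 5 s.f.; 0.0252082 L → 6 s.f.
The fewest is 3 significant figures, from 6.74 × 10⁻² g.

6.74 × 10⁻² g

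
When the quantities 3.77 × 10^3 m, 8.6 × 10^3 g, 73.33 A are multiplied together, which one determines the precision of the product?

8.6 × 10^3 g

3.77 × 10^3 m → 3 s.f.; 8.6 × 10^3 g → 2 s.f.; 73.33 A → 4 s.f.
The fewest is 2 significant figures, from 8.6 × 10^3 g.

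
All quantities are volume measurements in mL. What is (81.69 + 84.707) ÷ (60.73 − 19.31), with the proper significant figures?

81.69 + 84.707 = 166.397, limited to 2 d.p. → 5 s.f.; 60.73 − 19.31 = 41.42, limited to 2 d.p. → 4 s.f.
Carrying full precision, 166.397 ÷ 41.42 = 4.01731047803…; keep min(5, 4) = 4 s.f.
Rounded to 4 significant figures: 4.017.

4.017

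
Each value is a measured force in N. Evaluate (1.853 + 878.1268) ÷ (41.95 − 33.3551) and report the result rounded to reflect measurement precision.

102

1.853 + 878.1268 = 879.9798, limited to 3 d.p. → 6 s.f.; 41.95 − 33.3551 = 8.5949, limited to 2 d.p. → 3 s.f.
Carrying full precision, 879.9798 ÷ 8.5949 = 102.383948621…; keep min(6, 3) = 3 s.f.
Rounded to 3 significant figures: 102.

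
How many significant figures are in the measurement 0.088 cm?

0.088: leading zeros are not significant.

2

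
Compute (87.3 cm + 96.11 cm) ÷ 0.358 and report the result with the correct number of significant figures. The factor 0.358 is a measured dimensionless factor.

512 cm

87.3 cm + 96.11 cm = 183.41 cm; the sum is limited to 1 decimal place (4 s.f.).
Carrying full precision, 183.41 ÷ 0.358 = 512.318435754… cm; 0.358 has 3 s.f., so the result keeps min(4, 3) = 3 s.f.
Rounded to 3 significant figures: 512 cm.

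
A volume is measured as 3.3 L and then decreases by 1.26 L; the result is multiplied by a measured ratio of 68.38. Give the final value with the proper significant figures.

1.4 × 10² L

3.3 L − 1.26 L = 2.04 L; the difference is limited to 1 decimal place (2 s.f.).
Carrying full precision, 2.04 × 68.38 = 139.4952 L; 68.38 has 4 s.f., so the result keeps min(2, 4) = 2 s.f.
Rounded to 2 significant figures: 1.4 × 10² L.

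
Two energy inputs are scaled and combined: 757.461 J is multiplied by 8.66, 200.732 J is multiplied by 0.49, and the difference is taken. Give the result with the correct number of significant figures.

6.46 × 10³ J

757.461 × 8.66 = 6559.61226 → 6.56 × 10³ J (3 s.f., last digit at the 10^1 place).
200.732 × 0.49 = 98.35868 → 98 J (2 s.f., last digit at the 10^0 place).
Difference: 6461.25358 J; keep the coarser place, 10^1.
Result: 6.46 × 10³ J.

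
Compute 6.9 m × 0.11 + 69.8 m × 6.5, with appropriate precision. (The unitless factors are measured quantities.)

4.5 × 10² m

6.9 × 0.11 = 0.759 → 0.76 m (2 s.f., last digit at the 10^-2 place).
69.8 × 6.5 = 453.7 → 4.5 × 10² m (2 s.f., last digit at the 10^1 place).
Sum: 454.459 m; keep the coarser place, 10^1.
Result: 4.5 × 10² m.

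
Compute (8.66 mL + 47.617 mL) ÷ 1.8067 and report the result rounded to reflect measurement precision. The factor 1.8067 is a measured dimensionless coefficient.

8.66 mL + 47.617 mL = 56.277 mL; the sum is limited to 2 decimal places (4 s.f.).
Carrying full precision, 56.277 ÷ 1.8067 = 31.1490562905… mL; 1.8067 has 5 s.f., so the result keeps min(4, 5) = 4 s.f.
Rounded to 4 significant figures: 31.15 mL.

31.15 mL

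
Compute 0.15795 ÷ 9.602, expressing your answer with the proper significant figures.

1.645 × 10^-2

0.15795 ÷ 9.602 = 0.0164496979796…
Multiplication/division keeps the fewest significant figures: 0.15795 → 5 s.f., 9.602 → 4 s.f.; limit is 4.
Rounded to 4 significant figures: 1.645 × 10^-2.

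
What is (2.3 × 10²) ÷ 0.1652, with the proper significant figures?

(2.3 × 10²) ÷ 0.1652 = 1392.25181598…
Multiplication/division keeps the fewest significant figures: 2.3 × 10² → 2 s.f., 0.1652 → 4 s.f.; limit is 2.
Rounded to 2 significant figures: 1.4 × 10³.

1.4 × 10³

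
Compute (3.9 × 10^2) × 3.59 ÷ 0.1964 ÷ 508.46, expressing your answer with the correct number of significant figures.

(3.9 × 10^2) × 3.59 ÷ 0.1964 ÷ 508.46 = 14.0204121018…
Multiplication/division keeps the fewest significant figures: 3.9 × 10^2 → 2 s.f., 3.59 → 3 s.f., 0.1964 → 4 s.f., 508.46 → 5 s.f.; limit is 2.
Rounded to 2 significant figures: 14.

14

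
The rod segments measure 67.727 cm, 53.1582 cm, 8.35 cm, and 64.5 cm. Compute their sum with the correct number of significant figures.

193.7 cm

67.727 cm + 53.1582 cm + 8.35 cm + 64.5 cm = 193.7352 cm.
Addition/subtraction keeps the fewest decimal places: 67.727 → 3 decimal places, 53.1582 → 4 decimal places, 8.35 → 2 decimal places, 64.5 → 1 decimal place; limit is 1.
Rounded to 1 decimal place: 193.7 cm.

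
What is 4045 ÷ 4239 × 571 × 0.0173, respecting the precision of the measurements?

4045 ÷ 4239 × 571 × 0.0173 = 9.42621455532…
Multiplication/division keeps the fewest significant figures: 4045 → 4 s.f., 4239 → 4 s.f., 571 → 3 s.f., 0.0173 → 3 s.f.; limit is 3.
Rounded to 3 significant figures: 9.43.

9.43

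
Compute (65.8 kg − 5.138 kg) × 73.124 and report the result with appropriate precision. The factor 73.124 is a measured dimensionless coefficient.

4.44 × 10³ kg

65.8 kg − 5.138 kg = 60.662 kg; the difference is limited to 1 decimal place (3 s.f.).
Carrying full precision, 60.662 × 73.124 = 4435.848088 kg; 73.124 has 5 s.f., so the result keeps min(3, 5) = 3 s.f.
Rounded to 3 significant figures: 4.44 × 10³ kg.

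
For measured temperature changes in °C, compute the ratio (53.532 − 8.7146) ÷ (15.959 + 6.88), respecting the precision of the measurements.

1.962

53.532 − 8.7146 = 44.8174, limited to 3 d.p. → 5 s.f.; 15.959 + 6.88 = 22.839, limited to 2 d.p. → 4 s.f.
Carrying full precision, 44.8174 ÷ 22.839 = 1.96231884058…; keep min(5, 4) = 4 s.f.
Rounded to 4 significant figures: 1.962.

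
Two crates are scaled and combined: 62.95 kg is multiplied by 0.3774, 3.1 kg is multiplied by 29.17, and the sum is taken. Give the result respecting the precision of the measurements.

114 kg

62.95 × 0.3774 = 23.75733 → 23.76 kg (4 s.f., last digit at the 10^-2 place).
3.1 × 29.17 = 90.427 → 90. kg (2 s.f., last digit at the 10^0 place).
Sum: 114.18433 kg; keep the coarser place, 10^0.
Result: 114 kg.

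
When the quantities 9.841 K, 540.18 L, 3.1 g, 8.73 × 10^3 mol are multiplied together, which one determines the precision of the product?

3.1 g

9.841 K → 4 s.f.; 540.18 L → 5 s.f.; 3.1 g → 2 s.f.; 8.73 × 10^3 mol → 3 s.f.
The fewest is 2 significant figures, from 3.1 g.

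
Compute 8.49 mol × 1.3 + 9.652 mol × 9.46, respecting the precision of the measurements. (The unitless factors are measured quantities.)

102 mol

8.49 × 1.3 = 11.037 → 11 mol (2 s.f., last digit at the 10^0 place).
9.652 × 9.46 = 91.30792 → 91.3 mol (3 s.f., last digit at the 10^-1 place).
Sum: 102.34492 mol; keep the coarser place, 10^0.
Result: 102 mol.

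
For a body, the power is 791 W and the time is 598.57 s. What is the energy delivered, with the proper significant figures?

4.73 × 10⁵ J

energy delivered = 791 W × 598.57 s = 473468.87 J.
791 has 3 significant figures; 598.57 has 5.
Division/multiplication keeps the fewest: 3 significant figures.
Rounded: 4.73 × 10⁵ J.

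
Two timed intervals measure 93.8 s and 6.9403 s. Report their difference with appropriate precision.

86.9 s

93.8 s − 6.9403 s = 86.8597 s.
Addition/subtraction keeps the fewest decimal places: 93.8 → 1 decimal place, 6.9403 → 4 decimal places; limit is 1.
Rounded to 1 decimal place: 86.9 s.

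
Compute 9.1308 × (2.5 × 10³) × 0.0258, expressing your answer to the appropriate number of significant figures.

9.1308 × (2.5 × 10³) × 0.0258 = 588.9366
Multiplication/division keeps the fewest significant figures: 9.1308 → 5 s.f., 2.5 × 10³ → 2 s.f., 0.0258 → 3 s.f.; limit is 2.
Rounded to 2 significant figures: 5.9 × 10².

5.9 × 10²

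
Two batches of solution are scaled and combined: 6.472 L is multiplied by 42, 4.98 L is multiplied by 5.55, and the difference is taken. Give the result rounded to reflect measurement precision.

6.472 × 42 = 271.824 → 2.7 × 10^2 L (2 s.f., last digit at the 10^1 place).
4.98 × 5.55 = 27.639 → 27.6 L (3 s.f., last digit at the 10^-1 place).
Difference: 244.185 L; keep the coarser place, 10^1.
Result: 2.4 × 10^2 L.

2.4 × 10^2 L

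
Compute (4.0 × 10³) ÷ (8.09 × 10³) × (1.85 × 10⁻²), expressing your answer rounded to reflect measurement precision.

(4.0 × 10³) ÷ (8.09 × 10³) × (1.85 × 10⁻²) = 0.00914709517923…
Multiplication/division keeps the fewest significant figures: 4.0 × 10³ → 2 s.f., 8.09 × 10³ → 3 s.f., 1.85 × 10⁻² → 3 s.f.; limit is 2.
Rounded to 2 significant figures: 0.0091.

0.0091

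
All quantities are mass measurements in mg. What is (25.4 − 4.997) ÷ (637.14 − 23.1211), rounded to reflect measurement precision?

0.0332

25.4 − 4.997 = 20.403, limited to 1 d.p. → 3 s.f.; 637.14 − 23.1211 = 614.0189, limited to 2 d.p. → 5 s.f.
Carrying full precision, 20.403 ÷ 614.0189 = 0.0332286188585…; keep min(3, 5) = 3 s.f.
Rounded to 3 significant figures: 0.0332.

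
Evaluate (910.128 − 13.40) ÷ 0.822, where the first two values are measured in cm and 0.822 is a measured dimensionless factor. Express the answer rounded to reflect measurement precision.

1.09 × 10^3 cm

910.128 cm − 13.40 cm = 896.728 cm; the difference is limited to 2 decimal places (5 s.f.).
Carrying full precision, 896.728 ÷ 0.822 = 1090.90997567… cm; 0.822 has 3 s.f., so the result keeps min(5, 3) = 3 s.f.
Rounded to 3 significant figures: 1.09 × 10^3 cm.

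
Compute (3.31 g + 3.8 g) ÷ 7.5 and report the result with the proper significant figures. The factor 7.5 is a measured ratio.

0.95 g

3.31 g + 3.8 g = 7.11 g; the sum is limited to 1 decimal place (2 s.f.).
Carrying full precision, 7.11 ÷ 7.5 = 0.948 g; 7.5 has 2 s.f., so the result keeps min(2, 2) = 2 s.f.
Rounded to 2 significant figures: 0.95 g.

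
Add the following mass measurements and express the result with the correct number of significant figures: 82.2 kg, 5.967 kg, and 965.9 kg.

1054.1 kg

82.2 kg + 5.967 kg + 965.9 kg = 1054.067 kg.
Addition/subtraction keeps the fewest decimal places: 82.2 → 1 decimal place, 5.967 → 3 decimal places, 965.9 → 1 decimal place; limit is 1.
Rounded to 1 decimal place: 1054.1 kg.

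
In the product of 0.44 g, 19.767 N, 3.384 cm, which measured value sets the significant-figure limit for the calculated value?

0.44 g → 2 s.f.; 19.767 N → 5 s.f.; 3.384 cm → 4 s.f.
The fewest is 2 significant figures, from 0.44 g.

0.44 g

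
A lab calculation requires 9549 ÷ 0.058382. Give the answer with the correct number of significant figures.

1.636 × 10⁵

9549 ÷ 0.058382 = 163560.686513…
Multiplication/division keeps the fewest significant figures: 9549 → 4 s.f., 0.058382 → 5 s.f.; limit is 4.
Rounded to 4 significant figures: 1.636 × 10⁵.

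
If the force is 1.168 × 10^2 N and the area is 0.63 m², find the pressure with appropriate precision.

pressure = 1.168 × 10^2 N ÷ 0.63 m² = 185.396825397… Pa.
1.168 × 10^2 has 4 significant figures; 0.63 has 2.
Division/multiplication keeps the fewest: 2 significant figures.
Rounded: 1.9 × 10^2 Pa.

1.9 × 10^2 Pa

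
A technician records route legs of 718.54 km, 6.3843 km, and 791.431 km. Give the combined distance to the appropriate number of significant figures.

718.54 km + 6.3843 km + 791.431 km = 1516.3553 km.
Addition/subtraction keeps the fewest decimal places: 718.54 → 2 decimal places, 6.3843 → 4 decimal places, 791.431 → 3 decimal places; limit is 2.
Rounded to 2 decimal places: 1516.36 km.

1516.36 km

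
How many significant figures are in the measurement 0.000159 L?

0.000159: leading zeros are not significant.

3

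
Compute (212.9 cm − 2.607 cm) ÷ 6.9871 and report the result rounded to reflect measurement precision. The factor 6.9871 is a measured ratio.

30.10 cm

212.9 cm − 2.607 cm = 210.293 cm; the difference is limited to 1 decimal place (4 s.f.).
Carrying full precision, 210.293 ÷ 6.9871 = 30.0973222081… cm; 6.9871 has 5 s.f., so the result keeps min(4, 5) = 4 s.f.
Rounded to 4 significant figures: 30.10 cm.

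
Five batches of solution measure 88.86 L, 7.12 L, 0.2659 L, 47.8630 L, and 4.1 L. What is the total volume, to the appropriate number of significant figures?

88.86 L + 7.12 L + 0.2659 L + 47.8630 L + 4.1 L = 148.2089 L.
Addition/subtraction keeps the fewest decimal places: 88.86 → 2 decimal places, 7.12 → 2 decimal places, 0.2659 → 4 decimal places, 47.8630 → 4 decimal places, 4.1 → 1 decimal place; limit is 1.
Rounded to 1 decimal place: 1.482 × 10^2 L.

1.482 × 10^2 L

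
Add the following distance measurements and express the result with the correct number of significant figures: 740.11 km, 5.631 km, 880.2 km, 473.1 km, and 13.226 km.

740.11 km + 5.631 km + 880.2 km + 473.1 km + 13.226 km = 2112.267 km.
Addition/subtraction keeps the fewest decimal places: 740.11 → 2 decimal places, 5.631 → 3 decimal places, 880.2 → 1 decimal place, 473.1 → 1 decimal place, 13.226 → 3 decimal places; limit is 1.
Rounded to 1 decimal place: 2112.3 km.

2112.3 km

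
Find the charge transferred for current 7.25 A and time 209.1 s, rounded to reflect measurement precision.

1.52 × 10^3 C

charge transferred = 7.25 A × 209.1 s = 1515.975 C.
7.25 has 3 significant figures; 209.1 has 4.
Division/multiplication keeps the fewest: 3 significant figures.
Rounded: 1.52 × 10^3 C.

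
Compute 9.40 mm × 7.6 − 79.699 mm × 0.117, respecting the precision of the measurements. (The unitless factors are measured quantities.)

62 mm

9.40 × 7.6 = 71.44 → 71 mm (2 s.f., last digit at the 10^0 place).
79.699 × 0.117 = 9.324783 → 9.32 mm (3 s.f., last digit at the 10^-2 place).
Difference: 62.115217 mm; keep the coarser place, 10^0.
Result: 62 mm.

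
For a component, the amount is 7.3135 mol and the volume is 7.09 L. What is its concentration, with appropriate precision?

1.03 mol/L

concentration = 7.3135 mol ÷ 7.09 L = 1.03152327221… mol/L.
7.3135 has 5 significant figures; 7.09 has 3.
Division/multiplication keeps the fewest: 3 significant figures.
Rounded: 1.03 mol/L.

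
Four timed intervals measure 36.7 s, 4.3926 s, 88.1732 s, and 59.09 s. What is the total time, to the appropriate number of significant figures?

188.4 s

36.7 s + 4.3926 s + 88.1732 s + 59.09 s = 188.3558 s.
Addition/subtraction keeps the fewest decimal places: 36.7 → 1 decimal place, 4.3926 → 4 decimal places, 88.1732 → 4 decimal places, 59.09 → 2 decimal places; limit is 1.
Rounded to 1 decimal place: 188.4 s.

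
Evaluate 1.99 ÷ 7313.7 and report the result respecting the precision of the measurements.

2.72 × 10^-4

1.99 ÷ 7313.7 = 0.000272092101125…
Multiplication/division keeps the fewest significant figures: 1.99 → 3 s.f., 7313.7 → 5 s.f.; limit is 3.
Rounded to 3 significant figures: 2.72 × 10^-4.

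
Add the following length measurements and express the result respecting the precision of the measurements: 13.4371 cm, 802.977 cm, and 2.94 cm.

819.35 cm

13.4371 cm + 802.977 cm + 2.94 cm = 819.3541 cm.
Addition/subtraction keeps the fewest decimal places: 13.4371 → 4 decimal places, 802.977 → 3 decimal places, 2.94 → 2 decimal places; limit is 2.
Rounded to 2 decimal places: 819.35 cm.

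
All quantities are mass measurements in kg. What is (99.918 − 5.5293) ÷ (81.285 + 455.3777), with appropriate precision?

0.17588

99.918 − 5.5293 = 94.3887, limited to 3 d.p. → 5 s.f.; 81.285 + 455.3777 = 536.6627, limited to 3 d.p. → 6 s.f.
Carrying full precision, 94.3887 ÷ 536.6627 = 0.175880865206…; keep min(5, 6) = 5 s.f.
Rounded to 5 significant figures: 0.17588.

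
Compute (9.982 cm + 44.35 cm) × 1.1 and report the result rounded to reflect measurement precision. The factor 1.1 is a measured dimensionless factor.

6.0 × 10¹ cm

9.982 cm + 44.35 cm = 54.332 cm; the sum is limited to 2 decimal places (4 s.f.).
Carrying full precision, 54.332 × 1.1 = 59.7652 cm; 1.1 has 2 s.f., so the result keeps min(4, 2) = 2 s.f.
Rounded to 2 significant figures: 6.0 × 10¹ cm.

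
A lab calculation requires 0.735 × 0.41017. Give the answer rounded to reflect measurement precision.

0.301

0.735 × 0.41017 = 0.30147495
Multiplication/division keeps the fewest significant figures: 0.735 → 3 s.f., 0.41017 → 5 s.f.; limit is 3.
Rounded to 3 significant figures: 0.301.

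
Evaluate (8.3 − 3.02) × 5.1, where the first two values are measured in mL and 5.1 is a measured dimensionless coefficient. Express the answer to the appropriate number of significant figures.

27 mL

8.3 mL − 3.02 mL = 5.28 mL; the difference is limited to 1 decimal place (2 s.f.).
Carrying full precision, 5.28 × 5.1 = 26.928 mL; 5.1 has 2 s.f., so the result keeps min(2, 2) = 2 s.f.
Rounded to 2 significant figures: 27 mL.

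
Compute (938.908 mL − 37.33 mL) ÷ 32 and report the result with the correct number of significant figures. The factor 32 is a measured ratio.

938.908 mL − 37.33 mL = 901.578 mL; the difference is limited to 2 decimal places (5 s.f.).
Carrying full precision, 901.578 ÷ 32 = 28.1743125 mL; 32 has 2 s.f., so the result keeps min(5, 2) = 2 s.f.
Rounded to 2 significant figures: 28 mL.

28 mL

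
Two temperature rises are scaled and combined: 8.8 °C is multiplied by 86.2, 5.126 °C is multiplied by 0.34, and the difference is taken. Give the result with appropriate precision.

7.6 × 10² °C

8.8 × 86.2 = 758.56 → 7.6 × 10² °C (2 s.f., last digit at the 10^1 place).
5.126 × 0.34 = 1.74284 → 1.7 °C (2 s.f., last digit at the 10^-1 place).
Difference: 756.81716 °C; keep the coarser place, 10^1.
Result: 7.6 × 10² °C.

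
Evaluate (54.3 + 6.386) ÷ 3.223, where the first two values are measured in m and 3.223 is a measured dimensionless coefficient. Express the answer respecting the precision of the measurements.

18.8 m

54.3 m + 6.386 m = 60.686 m; the sum is limited to 1 decimal place (3 s.f.).
Carrying full precision, 60.686 ÷ 3.223 = 18.8290412659… m; 3.223 has 4 s.f., so the result keeps min(3, 4) = 3 s.f.
Rounded to 3 significant figures: 18.8 m.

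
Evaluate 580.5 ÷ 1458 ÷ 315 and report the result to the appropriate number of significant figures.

580.5 ÷ 1458 ÷ 315 = 0.00126396237507…
Multiplication/division keeps the fewest significant figures: 580.5 → 4 s.f., 1458 → 4 s.f., 315 → 3 s.f.; limit is 3.
Rounded to 3 significant figures: 0.00126.

0.00126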